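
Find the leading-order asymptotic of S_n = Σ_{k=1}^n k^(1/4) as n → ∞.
S_n ~ (4/5) · n^(5/4)

Integral comparison: Σ_{k=1}^n k^(1/4) = ∫_0^n x^(1/4) dx + O(n^(1/4)). The integral is n^(1 + 1/4) / (1 + 1/4) = n^((1+4)/4) / ((1+4)/4) = (4/5) · n^(5/4).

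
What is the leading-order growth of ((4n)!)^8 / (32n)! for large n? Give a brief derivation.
((4n)!)^8/(32n)! ~ ((2π·4n)^(7/2) / sqrt(8)) · 8^(−8·4n)  →  0

Write N = 4n. Stirling: N! ~ sqrt(2π N)(N/e)^N and (8N)! ~ sqrt(2π·8N)·(8N/e)^(8N).
  (N!)^8/(8N)! ~ (2π N)^(8/2) (N/e)^(8N) / [sqrt(2π·8N) (8N/e)^(8N)]
     = (2π N)^(8/2) / sqrt(2π·8N) · (N/(8N))^(8N)
     = (2π N)^((8−1)/2) / sqrt(8) · 8^(−8N).
Since 8^8 > 1, the factor 8^(−8N) decays exponentially, so the ratio → 0. Substituting N = 4n gives the stated form.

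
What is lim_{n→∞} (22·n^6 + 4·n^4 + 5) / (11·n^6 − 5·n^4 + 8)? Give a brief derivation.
lim = 22/11 = 2

For large n the leading n^6 terms dominate both numerator and denominator. Dividing top and bottom by n^6, every other term tends to 0, leaving 22/11 = 2.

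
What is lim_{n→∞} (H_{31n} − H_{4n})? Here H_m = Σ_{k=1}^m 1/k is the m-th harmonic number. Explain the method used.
lim = ln(31/4)

Euler-Maclaurin gives H_m = ln m + γ + 1/(2m) + O(1/m^2). The γ and O(1/m) terms cancel in the difference:
  H_{31n} − H_{4n} = ln(31n) − ln(4n) + O(1/n) = ln(31/4) + O(1/n).
Hence the limit is ln(31/4).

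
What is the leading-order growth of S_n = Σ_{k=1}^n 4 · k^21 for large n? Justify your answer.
S_n ~ 2 · n^22 / 11

By integral comparison (Euler-Maclaurin), Σ_{k=1}^n 4 · k^21 = 4 · ∫_0^n x^21 dx + O(n^21) = 4 · n^22/22 = 2 · n^22 / 11 + O(n^21). (Equivalently, Faulhaber's formula gives the same leading term.)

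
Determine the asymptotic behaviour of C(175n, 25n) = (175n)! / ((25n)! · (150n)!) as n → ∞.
C(175n, 25n) ~ (823543/46656)^(25n) · sqrt(7/(12π·25n))

Write N = 25n. Apply Stirling to each factorial:
  (7N)! ~ sqrt(2π·7N) · (7N/e)^(7N),
  N! ~ sqrt(2π N) · (N/e)^N,
  (6N)! ~ sqrt(2π·6N) · (6N/e)^(6N).
The exponential factors combine to (7N)^(7N) / (N^N · (6N)^(6N)) = 7^(7N)/6^(6N) = (7^7/6^6)^N = (823543/46656)^N.
The square-root prefactors combine to sqrt(2π·7N) / (sqrt(2π N)·sqrt(2π·6N)) = sqrt(7 / (2π·6·N)) = sqrt(7/(12π·25n)).
Substituting N = 25n: C(175n, 25n) ~ (823543/46656)^(25n) · sqrt(7/(12π·25n)).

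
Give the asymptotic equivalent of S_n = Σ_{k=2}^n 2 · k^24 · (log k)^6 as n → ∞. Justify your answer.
S_n ~ 2 · n^25 · (log n)^6 / 25

By integral comparison, S_n = ∫_1^n 2 · x^24 · (log x)^6 dx + O(n^24 · (log n)^6). For the integral, the leading term of ∫_1^n x^24 (log x)^6 dx is n^25/25 · (log n)^6 (by repeated integration by parts; each step lowers the log-exponent and produces a relatively O(1/log n) correction). Hence S_n ~ 2 · n^25 · (log n)^6 / 25.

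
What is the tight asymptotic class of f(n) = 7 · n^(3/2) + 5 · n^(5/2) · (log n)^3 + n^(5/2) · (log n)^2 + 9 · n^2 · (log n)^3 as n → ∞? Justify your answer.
f(n) ∈ Θ(n^(5/2) · (log n)^3)

Compare the terms by growth order. For large n, n^a · (log n)^b dominates n^a' · (log n)^b' iff a > a', or (a = a' and b > b'). Ranking the 4 terms shows the dominant one is 5 · n^(5/2) · (log n)^3. Hence f(n) ∈ Θ(n^(5/2) · (log n)^3).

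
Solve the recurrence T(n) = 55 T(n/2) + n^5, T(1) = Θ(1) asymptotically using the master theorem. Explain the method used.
T(n) = Θ(n^(log_2 55))

Master theorem: compare f(n) = n^5 to n^(log_2 55) where log_2 55 ≈ 5.781. Since 5 < log_2 55, we have f(n) = O(n^(log_2 55 − ε)) for some ε > 0 — Case 1. Hence T(n) = Θ(n^(log_2 55)).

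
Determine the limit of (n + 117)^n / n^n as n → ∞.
lim = e^117

Rewrite as (1 + 117/n)^(n). By the standard limit (1 + x/n)^n → e^x, we have (1 + 117/n)^n → e^117, and raising to the 1st power gives e^117.
More precisely, ln[(1 + 117/n)^(n)] = n · ln(1 + 117/n) = n · (117/n + O(1/n^2)) = 117 + O(1/n) → 117.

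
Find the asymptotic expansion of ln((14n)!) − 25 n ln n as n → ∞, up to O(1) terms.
ln((14n)!) − 25 n ln n = −11 n ln n + 14(ln 14 − 1) n + (1/2) ln(2π·14n) + O(1/n)

Stirling: ln((14n)!) = 14n ln(14n) − 14n + (1/2) ln(2π·14n) + O(1/n).
Expand 14n ln(14n) = 14n (ln n + ln 14) = 14n ln n + 14n ln 14.
Subtract 25n ln n: leading term is (14 − 25) n ln n = −11 n ln n. The next term is 14n ln 14 − 14n = 14(ln 14 − 1) n. Then the (1/2) ln(2π·14n) correction.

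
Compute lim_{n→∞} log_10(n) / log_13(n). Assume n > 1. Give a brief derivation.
lim = ln(13) / ln(10) = log_10(13)

Change of base: log_10(n) = ln n / ln 10 and log_13(n) = ln n / ln 13. The ratio is (ln n / ln 10) · (ln 13 / ln n) = ln 13 / ln 10, a constant independent of n. So the limit is ln 13 / ln 10 = log_10(13).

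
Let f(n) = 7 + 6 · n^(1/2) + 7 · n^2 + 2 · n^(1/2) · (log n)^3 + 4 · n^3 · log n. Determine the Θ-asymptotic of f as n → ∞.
f(n) ∈ Θ(n^3 · log n)

Compare the terms by growth order. For large n, n^a · (log n)^b dominates n^a' · (log n)^b' iff a > a', or (a = a' and b > b'). Ranking the 5 terms shows the dominant one is 4 · n^3 · log n. Hence f(n) ∈ Θ(n^3 · log n).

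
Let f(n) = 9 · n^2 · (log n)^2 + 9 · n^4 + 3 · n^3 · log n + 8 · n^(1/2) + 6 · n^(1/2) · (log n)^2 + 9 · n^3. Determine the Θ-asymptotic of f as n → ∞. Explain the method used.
f(n) ∈ Θ(n^4)

Compare the terms by growth order. For large n, n^a · (log n)^b dominates n^a' · (log n)^b' iff a > a', or (a = a' and b > b'). Ranking the 6 terms shows the dominant one is 9 · n^4. Hence f(n) ∈ Θ(n^4).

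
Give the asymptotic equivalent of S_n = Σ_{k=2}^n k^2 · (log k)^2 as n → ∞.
S_n ~ n^3 · (log n)^2 / 3

By integral comparison, S_n = ∫_1^n x^2 · (log x)^2 dx + O(n^2 · (log n)^2). For the integral, the leading term of ∫_1^n x^2 (log x)^2 dx is n^3/3 · (log n)^2 (by repeated integration by parts; each step lowers the log-exponent and produces a relatively O(1/log n) correction). Hence S_n ~ n^3 · (log n)^2 / 3.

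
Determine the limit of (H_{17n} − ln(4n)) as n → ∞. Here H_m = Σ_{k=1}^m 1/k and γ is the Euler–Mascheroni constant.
lim = ln(17/4) + γ

By Euler-Maclaurin, H_m = ln m + γ + O(1/m). So
  H_{17n} − ln(4n) = ln(17n) + γ − ln(4n) + O(1/n)
                       = ln(17/4) + γ + O(1/n).
Hence the limit is ln(17/4) + γ.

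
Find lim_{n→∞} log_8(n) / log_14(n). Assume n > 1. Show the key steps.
lim = ln(14) / ln(8) = log_8(14)

Change of base: log_8(n) = ln n / ln 8 and log_14(n) = ln n / ln 14. The ratio is (ln n / ln 8) · (ln 14 / ln n) = ln 14 / ln 8, a constant independent of n. So the limit is ln 14 / ln 8 = log_8(14).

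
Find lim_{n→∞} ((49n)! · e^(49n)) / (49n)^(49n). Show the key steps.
lim = ∞

Stirling: (49n)! ~ sqrt(2π·49n) · (49n/e)^(49n). Hence
  (49n)! · e^(49n) / (49n)^(49n) ~ sqrt(2π·49n) = sqrt(2π·49) · sqrt(n) → ∞.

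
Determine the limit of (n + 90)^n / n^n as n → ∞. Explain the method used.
lim = e^90

Rewrite as (1 + 90/n)^(n). By the standard limit (1 + x/n)^n → e^x, we have (1 + 90/n)^n → e^90, and raising to the 1st power gives e^90.
More precisely, ln[(1 + 90/n)^(n)] = n · ln(1 + 90/n) = n · (90/n + O(1/n^2)) = 90 + O(1/n) → 90.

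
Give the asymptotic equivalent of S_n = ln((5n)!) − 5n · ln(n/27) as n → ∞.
S_n ~ 5n · (ln 135 − 1) + O(ln n)

Stirling: ln((5n)!) = 5n ln(5n) − 5n + O(ln n).
  S_n = 5n ln(5n) − 5n − 5n ln(n/27) + O(ln n)
      = 5n ln(5n) − 5n ln n + 5n ln 27 − 5n + O(ln n)
      = 5n ln 5 + 5n ln 27 − 5n + O(ln n)
      = 5n (ln 135 − 1) + O(ln n).
Numerically ln(135) − 1 ≈ 3.9053.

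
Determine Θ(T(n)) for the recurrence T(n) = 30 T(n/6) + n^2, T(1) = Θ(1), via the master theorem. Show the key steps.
T(n) = Θ(n^2)

log_6 30 ≈ 1.898. f(n) = n^2 dominates n^(log_6 30) since 2 > 1.898, and the regularity condition a·f(n/b) = 30·(n/6)^2 = (30/36)·n^2 ≤ c·f(n) holds with c = 30/36 ≈ 0.833 < 1. So this is Case 3: T(n) = Θ(f(n)) = Θ(n^2).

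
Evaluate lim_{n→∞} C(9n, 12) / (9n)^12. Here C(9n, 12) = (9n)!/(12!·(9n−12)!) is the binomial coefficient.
lim = 1/12! = 1/479001600

With N = 9n → ∞: C(N, 12) / N^12 = [N(N−1)…(N−11)] / (12! · N^12) = (1/12!) · 1 · (1 − 1/(9n)) · … · (1 − 11/(9n)). Each factor → 1 as N → ∞, so the limit is 1/12! = 1/479001600.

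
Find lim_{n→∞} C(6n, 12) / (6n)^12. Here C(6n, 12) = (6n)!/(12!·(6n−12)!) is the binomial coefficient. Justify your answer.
lim = 1/12! = 1/479001600

With N = 6n → ∞: C(N, 12) / N^12 = [N(N−1)…(N−11)] / (12! · N^12) = (1/12!) · 1 · (1 − 1/(6n)) · … · (1 − 11/(6n)). Each factor → 1 as N → ∞, so the limit is 1/12! = 1/479001600.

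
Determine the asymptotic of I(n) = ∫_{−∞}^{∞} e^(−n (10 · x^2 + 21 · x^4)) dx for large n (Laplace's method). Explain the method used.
I(n) ~ sqrt(π/(10n))

φ(x) = 10 · x^2 + 21 · x^4 has its unique global minimum at x* = 0 (since φ'(x) = 20x + 84x^3 = 0 only at x = 0 for real x with both coefficients positive, and φ → ∞ as |x| → ∞). At x* = 0, φ(0) = 0 and φ''(0) = 20. Laplace's method then gives
  I(n) ~ sqrt(2π / (n · φ''(0))) · e^(−n φ(0)) = sqrt(2π / (20n)) = sqrt(π/(10n)).
The 21 · x^4 term contributes only at subleading order (an O(1/n) relative correction).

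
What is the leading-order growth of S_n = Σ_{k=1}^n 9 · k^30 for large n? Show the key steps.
S_n ~ 9 · n^31 / 31

By integral comparison (Euler-Maclaurin), Σ_{k=1}^n 9 · k^30 = 9 · ∫_0^n x^30 dx + O(n^30) = 9 · n^31/31 + O(n^30). (Equivalently, Faulhaber's formula gives the same leading term.)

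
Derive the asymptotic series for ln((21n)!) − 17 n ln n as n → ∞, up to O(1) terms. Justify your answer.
ln((21n)!) − 17 n ln n = 4 n ln n + 21(ln 21 − 1) n + (1/2) ln(2π·21n) + O(1/n)

Stirling: ln((21n)!) = 21n ln(21n) − 21n + (1/2) ln(2π·21n) + O(1/n).
Expand 21n ln(21n) = 21n (ln n + ln 21) = 21n ln n + 21n ln 21.
Subtract 17n ln n: leading term is (21 − 17) n ln n = 4 n ln n. The next term is 21n ln 21 − 21n = 21(ln 21 − 1) n. Then the (1/2) ln(2π·21n) correction.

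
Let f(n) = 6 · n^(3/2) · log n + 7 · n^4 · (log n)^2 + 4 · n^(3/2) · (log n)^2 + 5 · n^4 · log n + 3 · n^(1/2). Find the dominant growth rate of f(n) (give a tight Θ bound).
f(n) ∈ Θ(n^4 · (log n)^2)

Compare the terms by growth order. For large n, n^a · (log n)^b dominates n^a' · (log n)^b' iff a > a', or (a = a' and b > b'). Ranking the 5 terms shows the dominant one is 7 · n^4 · (log n)^2. Hence f(n) ∈ Θ(n^4 · (log n)^2).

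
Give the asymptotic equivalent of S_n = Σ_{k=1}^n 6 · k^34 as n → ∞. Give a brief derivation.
S_n ~ 6 · n^35 / 35

By integral comparison (Euler-Maclaurin), Σ_{k=1}^n 6 · k^34 = 6 · ∫_0^n x^34 dx + O(n^34) = 6 · n^35/35 + O(n^34). (Equivalently, Faulhaber's formula gives the same leading term.)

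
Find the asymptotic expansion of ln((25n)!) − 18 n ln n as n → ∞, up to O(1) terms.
ln((25n)!) − 18 n ln n = 7 n ln n + 25(ln 25 − 1) n + (1/2) ln(2π·25n) + O(1/n)

Stirling: ln((25n)!) = 25n ln(25n) − 25n + (1/2) ln(2π·25n) + O(1/n).
Expand 25n ln(25n) = 25n (ln n + ln 25) = 25n ln n + 25n ln 25.
Subtract 18n ln n: leading term is (25 − 18) n ln n = 7 n ln n. The next term is 25n ln 25 − 25n = 25(ln 25 − 1) n. Then the (1/2) ln(2π·25n) correction.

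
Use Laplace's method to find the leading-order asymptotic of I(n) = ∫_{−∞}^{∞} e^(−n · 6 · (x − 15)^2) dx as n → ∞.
I(n) = sqrt(π/(6n))

Here φ(x) = 6 · (x − 15)^2 has its unique minimum at x* = 15 with φ(x*) = 0 and φ''(x*) = 12. Laplace's method gives
  I(n) ~ e^(−n φ(x*)) · sqrt(2π / (n · φ''(x*))) = sqrt(2π / (12n)) = sqrt(π/(6n)).
This is exact: substituting u = (x − 15)·sqrt(6n) gives I(n) = (1/sqrt(6n)) ∫_{−∞}^{∞} e^(−u^2) du = sqrt(π/(6n)).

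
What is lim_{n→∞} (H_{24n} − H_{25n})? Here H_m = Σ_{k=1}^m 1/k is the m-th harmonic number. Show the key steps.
lim = ln(24/25)

Euler-Maclaurin gives H_m = ln m + γ + 1/(2m) + O(1/m^2). The γ and O(1/m) terms cancel in the difference:
  H_{24n} − H_{25n} = ln(24n) − ln(25n) + O(1/n) = ln(24/25) + O(1/n).
Hence the limit is ln(24/25).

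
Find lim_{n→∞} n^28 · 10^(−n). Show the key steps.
lim = 0

Exponentials with base > 1 dominate every fixed polynomial: for any fixed c, n^c / 10^n → 0 as n → ∞ (e.g. by the ratio test, or by writing 10^n = e^(n ln 10) and noting e^(n ln 10) / n^c → ∞). Hence n^28 · 10^(−n) = n^28 / 10^n → 0.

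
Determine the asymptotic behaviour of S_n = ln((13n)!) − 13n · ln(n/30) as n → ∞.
S_n ~ 13n · (ln 390 − 1) + O(ln n)

Stirling: ln((13n)!) = 13n ln(13n) − 13n + O(ln n).
  S_n = 13n ln(13n) − 13n − 13n ln(n/30) + O(ln n)
      = 13n ln(13n) − 13n ln n + 13n ln 30 − 13n + O(ln n)
      = 13n ln 13 + 13n ln 30 − 13n + O(ln n)
      = 13n (ln 390 − 1) + O(ln n).
Numerically ln(390) − 1 ≈ 4.9661.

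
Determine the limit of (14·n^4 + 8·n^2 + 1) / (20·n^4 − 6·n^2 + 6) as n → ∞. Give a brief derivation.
lim = 14/20 = 7/10

For large n the leading n^4 terms dominate both numerator and denominator. Dividing top and bottom by n^4, every other term tends to 0, leaving 14/20 = 7/10.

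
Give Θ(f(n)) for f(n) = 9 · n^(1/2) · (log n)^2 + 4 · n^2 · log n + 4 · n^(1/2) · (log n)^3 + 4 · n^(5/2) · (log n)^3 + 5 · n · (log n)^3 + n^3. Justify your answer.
f(n) ∈ Θ(n^3)

Compare the terms by growth order. For large n, n^a · (log n)^b dominates n^a' · (log n)^b' iff a > a', or (a = a' and b > b'). Ranking the 6 terms shows the dominant one is n^3. Hence f(n) ∈ Θ(n^3).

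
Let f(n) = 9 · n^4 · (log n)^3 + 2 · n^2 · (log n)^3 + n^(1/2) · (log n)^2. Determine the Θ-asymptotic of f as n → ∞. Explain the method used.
f(n) ∈ Θ(n^4 · (log n)^3)

Compare the terms by growth order. For large n, n^a · (log n)^b dominates n^a' · (log n)^b' iff a > a', or (a = a' and b > b'). Ranking the 3 terms shows the dominant one is 9 · n^4 · (log n)^3. Hence f(n) ∈ Θ(n^4 · (log n)^3).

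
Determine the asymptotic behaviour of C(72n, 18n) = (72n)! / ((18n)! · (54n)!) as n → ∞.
C(72n, 18n) ~ (256/27)^(18n) · sqrt(2/(3π·18n))

Write N = 18n. Apply Stirling to each factorial:
  (4N)! ~ sqrt(2π·4N) · (4N/e)^(4N),
  N! ~ sqrt(2π N) · (N/e)^N,
  (3N)! ~ sqrt(2π·3N) · (3N/e)^(3N).
The exponential factors combine to (4N)^(4N) / (N^N · (3N)^(3N)) = 4^(4N)/3^(3N) = (4^4/3^3)^N = (256/27)^N.
The square-root prefactors combine to sqrt(2π·4N) / (sqrt(2π N)·sqrt(2π·3N)) = sqrt(4 / (2π·3·N)) = sqrt(2/(3π·18n)).
Substituting N = 18n: C(72n, 18n) ~ (256/27)^(18n) · sqrt(2/(3π·18n)).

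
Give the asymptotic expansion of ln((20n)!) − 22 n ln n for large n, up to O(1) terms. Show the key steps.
ln((20n)!) − 22 n ln n = −2 n ln n + 20(ln 20 − 1) n + (1/2) ln(2π·20n) + O(1/n)

Stirling: ln((20n)!) = 20n ln(20n) − 20n + (1/2) ln(2π·20n) + O(1/n).
Expand 20n ln(20n) = 20n (ln n + ln 20) = 20n ln n + 20n ln 20.
Subtract 22n ln n: leading term is (20 − 22) n ln n = −2 n ln n. The next term is 20n ln 20 − 20n = 20(ln 20 − 1) n. Then the (1/2) ln(2π·20n) correction.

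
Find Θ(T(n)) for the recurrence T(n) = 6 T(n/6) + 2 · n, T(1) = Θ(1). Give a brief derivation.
T(n) = Θ(n log n)

log_6 6 = 1, and f(n) = 2 · n = Θ(n^(log_6 6)). This is Case 2 of the master theorem: T(n) = Θ(f(n) · log n) = Θ(n log n).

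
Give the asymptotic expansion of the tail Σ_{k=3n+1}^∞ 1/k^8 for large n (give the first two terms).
Σ_{k>3n} 1/k^8 = 1/(7 · (3n)^7) − 1/(2 · (3n)^8) + O(1/(3n)^9)

Compare to the integral: ∫_{3n}^∞ x^(−8) dx = [−x^(−7)/7]_{3n}^∞ = 1/((8−1)·(3n)^7). The Euler-Maclaurin correction adds −f(3n)/2 = −1/(2·(3n)^8). Euler-Maclaurin then gives
  Σ_{k>3n} 1/k^8 = ∫_{3n}^∞ dx/x^8 − 1/(2·(3n)^8) + O(1/(3n)^9).
(Equivalently this is ζ(8) − Σ_{k≤3n} 1/k^8.)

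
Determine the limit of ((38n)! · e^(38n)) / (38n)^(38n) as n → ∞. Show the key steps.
lim = ∞

Stirling: (38n)! ~ sqrt(2π·38n) · (38n/e)^(38n). Hence
  (38n)! · e^(38n) / (38n)^(38n) ~ sqrt(2π·38n) = sqrt(2π·38) · sqrt(n) → ∞.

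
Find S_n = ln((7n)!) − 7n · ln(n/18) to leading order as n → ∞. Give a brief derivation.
S_n ~ 7n · (ln 126 − 1) + O(ln n)

Stirling: ln((7n)!) = 7n ln(7n) − 7n + O(ln n).
  S_n = 7n ln(7n) − 7n − 7n ln(n/18) + O(ln n)
      = 7n ln(7n) − 7n ln n + 7n ln 18 − 7n + O(ln n)
      = 7n ln 7 + 7n ln 18 − 7n + O(ln n)
      = 7n (ln 126 − 1) + O(ln n).
Numerically ln(126) − 1 ≈ 3.8363.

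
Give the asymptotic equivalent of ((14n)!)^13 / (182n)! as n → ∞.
((14n)!)^13/(182n)! ~ ((2π·14n)^(12/2) / sqrt(13)) · 13^(−13·14n)  →  0

Write N = 14n. Stirling: N! ~ sqrt(2π N)(N/e)^N and (13N)! ~ sqrt(2π·13N)·(13N/e)^(13N).
  (N!)^13/(13N)! ~ (2π N)^(13/2) (N/e)^(13N) / [sqrt(2π·13N) (13N/e)^(13N)]
     = (2π N)^(13/2) / sqrt(2π·13N) · (N/(13N))^(13N)
     = (2π N)^((13−1)/2) / sqrt(13) · 13^(−13N).
Since 13^13 > 1, the factor 13^(−13N) decays exponentially, so the ratio → 0. Substituting N = 14n gives the stated form.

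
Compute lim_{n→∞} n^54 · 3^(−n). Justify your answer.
lim = 0

Exponentials with base > 1 dominate every fixed polynomial: for any fixed c, n^c / 3^n → 0 as n → ∞ (e.g. by the ratio test, or by writing 3^n = e^(n ln 3) and noting e^(n ln 3) / n^c → ∞). Hence n^54 · 3^(−n) = n^54 / 3^n → 0.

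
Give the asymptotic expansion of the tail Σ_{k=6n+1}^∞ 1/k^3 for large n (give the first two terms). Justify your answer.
Σ_{k>6n} 1/k^3 = 1/(2 · (6n)^2) − 1/(2 · (6n)^3) + O(1/(6n)^4)

Compare to the integral: ∫_{6n}^∞ x^(−3) dx = [−x^(−2)/2]_{6n}^∞ = 1/((3−1)·(6n)^2). The Euler-Maclaurin correction adds −f(6n)/2 = −1/(2·(6n)^3). Euler-Maclaurin then gives
  Σ_{k>6n} 1/k^3 = ∫_{6n}^∞ dx/x^3 − 1/(2·(6n)^3) + O(1/(6n)^4).
(Equivalently this is ζ(3) − Σ_{k≤6n} 1/k^3.)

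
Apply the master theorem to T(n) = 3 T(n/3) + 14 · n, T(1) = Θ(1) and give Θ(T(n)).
T(n) = Θ(n log n)

log_3 3 = 1, and f(n) = 14 · n = Θ(n^(log_3 3)). This is Case 2 of the master theorem: T(n) = Θ(f(n) · log n) = Θ(n log n).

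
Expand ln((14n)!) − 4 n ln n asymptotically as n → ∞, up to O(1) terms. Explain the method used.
ln((14n)!) − 4 n ln n = 10 n ln n + 14(ln 14 − 1) n + (1/2) ln(2π·14n) + O(1/n)

Stirling: ln((14n)!) = 14n ln(14n) − 14n + (1/2) ln(2π·14n) + O(1/n).
Expand 14n ln(14n) = 14n (ln n + ln 14) = 14n ln n + 14n ln 14.
Subtract 4n ln n: leading term is (14 − 4) n ln n = 10 n ln n. The next term is 14n ln 14 − 14n = 14(ln 14 − 1) n. Then the (1/2) ln(2π·14n) correction.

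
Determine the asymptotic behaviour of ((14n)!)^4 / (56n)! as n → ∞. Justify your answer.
((14n)!)^4/(56n)! ~ ((2π·14n)^(3/2) / 2) · 4^(−4·14n)  →  0

Write N = 14n. Stirling: N! ~ sqrt(2π N)(N/e)^N and (4N)! ~ sqrt(2π·4N)·(4N/e)^(4N).
  (N!)^4/(4N)! ~ (2π N)^(4/2) (N/e)^(4N) / [sqrt(2π·4N) (4N/e)^(4N)]
     = (2π N)^(4/2) / sqrt(2π·4N) · (N/(4N))^(4N)
     = (2π N)^((4−1)/2) / 2 · 4^(−4N).
Since 4^4 > 1, the factor 4^(−4N) decays exponentially, so the ratio → 0. Substituting N = 14n gives the stated form.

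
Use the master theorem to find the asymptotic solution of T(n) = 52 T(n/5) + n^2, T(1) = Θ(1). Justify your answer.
T(n) = Θ(n^(log_5 52))

Master theorem: compare f(n) = n^2 to n^(log_5 52) where log_5 52 ≈ 2.455. Since 2 < log_5 52, we have f(n) = O(n^(log_5 52 − ε)) for some ε > 0 — Case 1. Hence T(n) = Θ(n^(log_5 52)).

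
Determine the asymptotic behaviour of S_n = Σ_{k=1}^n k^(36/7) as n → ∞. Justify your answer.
S_n ~ (7/43) · n^(43/7)

Integral comparison: Σ_{k=1}^n k^(36/7) = ∫_0^n x^(36/7) dx + O(n^(36/7)). The integral is n^(1 + 36/7) / (1 + 36/7) = n^((36+7)/7) / ((36+7)/7) = (7/43) · n^(43/7).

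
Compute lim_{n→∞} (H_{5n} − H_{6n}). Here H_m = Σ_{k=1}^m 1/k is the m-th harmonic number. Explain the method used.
lim = ln(5/6)

Euler-Maclaurin gives H_m = ln m + γ + 1/(2m) + O(1/m^2). The γ and O(1/m) terms cancel in the difference:
  H_{5n} − H_{6n} = ln(5n) − ln(6n) + O(1/n) = ln(5/6) + O(1/n).
Hence the limit is ln(5/6).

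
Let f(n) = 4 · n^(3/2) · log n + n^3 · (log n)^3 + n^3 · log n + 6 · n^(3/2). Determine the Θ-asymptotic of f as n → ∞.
f(n) ∈ Θ(n^3 · (log n)^3)

Compare the terms by growth order. For large n, n^a · (log n)^b dominates n^a' · (log n)^b' iff a > a', or (a = a' and b > b'). Ranking the 4 terms shows the dominant one is n^3 · (log n)^3. Hence f(n) ∈ Θ(n^3 · (log n)^3).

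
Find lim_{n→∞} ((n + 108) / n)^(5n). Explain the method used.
lim = e^540

Rewrite as (1 + 108/n)^(5n). By the standard limit (1 + x/n)^n → e^x, we have (1 + 108/n)^n → e^108, and raising to the 5th power gives e^540.
More precisely, ln[(1 + 108/n)^(5n)] = 5n · ln(1 + 108/n) = 5n · (108/n + O(1/n^2)) = 540 + O(1/n) → 540.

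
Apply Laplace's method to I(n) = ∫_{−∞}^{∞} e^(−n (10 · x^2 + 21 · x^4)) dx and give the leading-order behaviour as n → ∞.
I(n) ~ sqrt(π/(10n))

φ(x) = 10 · x^2 + 21 · x^4 has its unique global minimum at x* = 0 (since φ'(x) = 20x + 84x^3 = 0 only at x = 0 for real x with both coefficients positive, and φ → ∞ as |x| → ∞). At x* = 0, φ(0) = 0 and φ''(0) = 20. Laplace's method then gives
  I(n) ~ sqrt(2π / (n · φ''(0))) · e^(−n φ(0)) = sqrt(2π / (20n)) = sqrt(π/(10n)).
The 21 · x^4 term contributes only at subleading order (an O(1/n) relative correction).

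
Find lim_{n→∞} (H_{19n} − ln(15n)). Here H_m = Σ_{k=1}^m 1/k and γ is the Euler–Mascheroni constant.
lim = ln(19/15) + γ

By Euler-Maclaurin, H_m = ln m + γ + O(1/m). So
  H_{19n} − ln(15n) = ln(19n) + γ − ln(15n) + O(1/n)
                       = ln(19/15) + γ + O(1/n).
Hence the limit is ln(19/15) + γ.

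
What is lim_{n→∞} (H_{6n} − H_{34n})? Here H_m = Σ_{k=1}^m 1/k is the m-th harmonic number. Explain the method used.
lim = ln(6/34) = ln(3/17)

Euler-Maclaurin gives H_m = ln m + γ + 1/(2m) + O(1/m^2). The γ and O(1/m) terms cancel in the difference:
  H_{6n} − H_{34n} = ln(6n) − ln(34n) + O(1/n) = ln(6/34) + O(1/n).
Hence the limit is ln(6/34) = ln(3/17).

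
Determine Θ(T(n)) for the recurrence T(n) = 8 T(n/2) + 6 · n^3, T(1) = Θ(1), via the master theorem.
T(n) = Θ(n^3 log n)

log_2 8 = 3, and f(n) = 6 · n^3 = Θ(n^(log_2 8)). This is Case 2 of the master theorem: T(n) = Θ(f(n) · log n) = Θ(n^3 log n).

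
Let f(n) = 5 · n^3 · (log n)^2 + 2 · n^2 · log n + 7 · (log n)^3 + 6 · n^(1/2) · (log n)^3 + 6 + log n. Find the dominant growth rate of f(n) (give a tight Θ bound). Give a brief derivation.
f(n) ∈ Θ(n^3 · (log n)^2)

Compare the terms by growth order. For large n, n^a · (log n)^b dominates n^a' · (log n)^b' iff a > a', or (a = a' and b > b'). Ranking the 6 terms shows the dominant one is 5 · n^3 · (log n)^2. Hence f(n) ∈ Θ(n^3 · (log n)^2).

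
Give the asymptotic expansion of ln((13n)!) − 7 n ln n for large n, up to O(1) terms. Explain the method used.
ln((13n)!) − 7 n ln n = 6 n ln n + 13(ln 13 − 1) n + (1/2) ln(2π·13n) + O(1/n)

Stirling: ln((13n)!) = 13n ln(13n) − 13n + (1/2) ln(2π·13n) + O(1/n).
Expand 13n ln(13n) = 13n (ln n + ln 13) = 13n ln n + 13n ln 13.
Subtract 7n ln n: leading term is (13 − 7) n ln n = 6 n ln n. The next term is 13n ln 13 − 13n = 13(ln 13 − 1) n. Then the (1/2) ln(2π·13n) correction.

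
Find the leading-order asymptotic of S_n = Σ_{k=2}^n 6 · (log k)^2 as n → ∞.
S_n ~ 6 · n · (log n)^2

By integral comparison, S_n = ∫_1^n 6 · (log x)^2 dx + O((log n)^2). For the integral, the leading term of ∫_1^n (log x)^2 dx is n · (log n)^2 (by repeated integration by parts; each step lowers the log-exponent and produces a relatively O(1/log n) correction). Hence S_n ~ 6 · n · (log n)^2.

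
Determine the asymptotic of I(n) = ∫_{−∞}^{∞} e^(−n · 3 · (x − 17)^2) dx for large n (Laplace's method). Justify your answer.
I(n) = sqrt(π/(3n))

Here φ(x) = 3 · (x − 17)^2 has its unique minimum at x* = 17 with φ(x*) = 0 and φ''(x*) = 6. Laplace's method gives
  I(n) ~ e^(−n φ(x*)) · sqrt(2π / (n · φ''(x*))) = sqrt(2π / (6n)) = sqrt(π/(3n)).
This is exact: substituting u = (x − 17)·sqrt(3n) gives I(n) = (1/sqrt(3n)) ∫_{−∞}^{∞} e^(−u^2) du = sqrt(π/(3n)).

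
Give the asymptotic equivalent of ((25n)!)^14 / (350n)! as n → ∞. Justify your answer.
((25n)!)^14/(350n)! ~ ((2π·25n)^(13/2) / sqrt(14)) · 14^(−14·25n)  →  0

Write N = 25n. Stirling: N! ~ sqrt(2π N)(N/e)^N and (14N)! ~ sqrt(2π·14N)·(14N/e)^(14N).
  (N!)^14/(14N)! ~ (2π N)^(14/2) (N/e)^(14N) / [sqrt(2π·14N) (14N/e)^(14N)]
     = (2π N)^(14/2) / sqrt(2π·14N) · (N/(14N))^(14N)
     = (2π N)^((14−1)/2) / sqrt(14) · 14^(−14N).
Since 14^14 > 1, the factor 14^(−14N) decays exponentially, so the ratio → 0. Substituting N = 25n gives the stated form.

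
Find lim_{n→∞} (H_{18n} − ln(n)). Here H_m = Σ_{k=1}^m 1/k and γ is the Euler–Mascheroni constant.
lim = ln 18 + γ

By Euler-Maclaurin, H_m = ln m + γ + O(1/m). So
  H_{18n} − ln(n) = ln(18n) + γ − ln(n) + O(1/n)
                       = ln(18/1) + γ + O(1/n).
Hence the limit is ln(18/1) + γ.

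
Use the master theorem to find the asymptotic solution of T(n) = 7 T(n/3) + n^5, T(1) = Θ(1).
T(n) = Θ(n^5)

log_3 7 ≈ 1.771. f(n) = n^5 dominates n^(log_3 7) since 5 > 1.771, and the regularity condition a·f(n/b) = 7·(n/3)^5 = (7/243)·n^5 ≤ c·f(n) holds with c = 7/243 ≈ 0.0288 < 1. So this is Case 3: T(n) = Θ(f(n)) = Θ(n^5).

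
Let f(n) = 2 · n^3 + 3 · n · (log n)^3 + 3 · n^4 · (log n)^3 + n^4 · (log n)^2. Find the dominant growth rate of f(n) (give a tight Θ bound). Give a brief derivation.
f(n) ∈ Θ(n^4 · (log n)^3)

Compare the terms by growth order. For large n, n^a · (log n)^b dominates n^a' · (log n)^b' iff a > a', or (a = a' and b > b'). Ranking the 4 terms shows the dominant one is 3 · n^4 · (log n)^3. Hence f(n) ∈ Θ(n^4 · (log n)^3).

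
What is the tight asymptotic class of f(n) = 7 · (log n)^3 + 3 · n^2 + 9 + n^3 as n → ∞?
f(n) ∈ Θ(n^3)

Compare the terms by growth order. For large n, n^a · (log n)^b dominates n^a' · (log n)^b' iff a > a', or (a = a' and b > b'). Ranking the 4 terms shows the dominant one is n^3. Hence f(n) ∈ Θ(n^3).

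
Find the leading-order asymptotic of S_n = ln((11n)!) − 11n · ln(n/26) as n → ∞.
S_n ~ 11n · (ln 286 − 1) + O(ln n)

Stirling: ln((11n)!) = 11n ln(11n) − 11n + O(ln n).
  S_n = 11n ln(11n) − 11n − 11n ln(n/26) + O(ln n)
      = 11n ln(11n) − 11n ln n + 11n ln 26 − 11n + O(ln n)
      = 11n ln 11 + 11n ln 26 − 11n + O(ln n)
      = 11n (ln 286 − 1) + O(ln n).
Numerically ln(286) − 1 ≈ 4.6560.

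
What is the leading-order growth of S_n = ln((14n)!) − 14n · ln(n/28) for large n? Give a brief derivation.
S_n ~ 14n · (ln 392 − 1) + O(ln n)

Stirling: ln((14n)!) = 14n ln(14n) − 14n + O(ln n).
  S_n = 14n ln(14n) − 14n − 14n ln(n/28) + O(ln n)
      = 14n ln(14n) − 14n ln n + 14n ln 28 − 14n + O(ln n)
      = 14n ln 14 + 14n ln 28 − 14n + O(ln n)
      = 14n (ln 392 − 1) + O(ln n).
Numerically ln(392) − 1 ≈ 4.9713.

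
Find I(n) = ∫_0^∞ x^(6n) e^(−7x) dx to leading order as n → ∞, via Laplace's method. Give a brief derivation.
I(n) ~ (sqrt(2π·6n) / 7) · (6n/(7e))^(6n)

Write the integrand as exp(6n ln x − 7x) and set f(x) = 6n ln x − 7x. Then f'(x) = 6n/x − 7 = 0 at x* = 6n/7, and f''(x*) = −6n/x*^2 = −7^2/(6n). Laplace's method (interior maximum) gives
  I(n) ~ e^(f(x*)) · sqrt(2π / |f''(x*)|)
        = exp(6n ln(6n/7) − 6n) · sqrt(2π · 6n / 7^2)
        = (6n/7)^(6n) e^(−6n) · sqrt(2π·6n) / 7
        = (sqrt(2π·6n) / 7) · (6n/(7e))^(6n).
This matches Γ(6n+1)/7^(6n+1) with Stirling applied to Γ.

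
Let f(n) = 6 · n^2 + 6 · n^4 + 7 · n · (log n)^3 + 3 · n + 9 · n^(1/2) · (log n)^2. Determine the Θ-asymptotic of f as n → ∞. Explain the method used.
f(n) ∈ Θ(n^4)

Compare the terms by growth order. For large n, n^a · (log n)^b dominates n^a' · (log n)^b' iff a > a', or (a = a' and b > b'). Ranking the 5 terms shows the dominant one is 6 · n^4. Hence f(n) ∈ Θ(n^4).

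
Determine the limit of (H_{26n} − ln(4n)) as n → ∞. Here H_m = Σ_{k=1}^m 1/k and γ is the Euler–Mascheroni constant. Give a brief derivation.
lim = ln(13/2) + γ

By Euler-Maclaurin, H_m = ln m + γ + O(1/m). So
  H_{26n} − ln(4n) = ln(26n) + γ − ln(4n) + O(1/n)
                       = ln(26/4) + γ + O(1/n).
Hence the limit is ln(26/4) + γ (= ln(13/2)).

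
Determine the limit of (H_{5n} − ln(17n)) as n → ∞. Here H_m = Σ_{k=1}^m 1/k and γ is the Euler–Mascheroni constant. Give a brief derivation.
lim = ln(5/17) + γ

By Euler-Maclaurin, H_m = ln m + γ + O(1/m). So
  H_{5n} − ln(17n) = ln(5n) + γ − ln(17n) + O(1/n)
                       = ln(5/17) + γ + O(1/n).
Hence the limit is ln(5/17) + γ.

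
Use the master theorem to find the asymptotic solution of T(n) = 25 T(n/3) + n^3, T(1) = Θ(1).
T(n) = Θ(n^3)

log_3 25 ≈ 2.930. f(n) = n^3 dominates n^(log_3 25) since 3 > 2.930, and the regularity condition a·f(n/b) = 25·(n/3)^3 = (25/27)·n^3 ≤ c·f(n) holds with c = 25/27 ≈ 0.926 < 1. So this is Case 3: T(n) = Θ(f(n)) = Θ(n^3).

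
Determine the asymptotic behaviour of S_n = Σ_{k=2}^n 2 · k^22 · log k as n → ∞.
S_n ~ 2 · n^23 log n / 23 − 2 · n^23 / 529

By integral comparison, S_n = ∫_1^n 2 · x^22 · log x dx + O(n^22 · log n). For the integral, ∫ x^22 log x dx = n^23 log n / 23 − n^23/529 (integration by parts). Hence S_n ~ 2 · n^23 log n / 23 − 2 · n^23 / 529.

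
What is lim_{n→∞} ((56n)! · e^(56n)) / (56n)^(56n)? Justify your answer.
lim = ∞

Stirling: (56n)! ~ sqrt(2π·56n) · (56n/e)^(56n). Hence
  (56n)! · e^(56n) / (56n)^(56n) ~ sqrt(2π·56n) = sqrt(2π·56) · sqrt(n) → ∞.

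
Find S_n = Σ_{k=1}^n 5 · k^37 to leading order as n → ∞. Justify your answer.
S_n ~ 5 · n^38 / 38

By integral comparison (Euler-Maclaurin), Σ_{k=1}^n 5 · k^37 = 5 · ∫_0^n x^37 dx + O(n^37) = 5 · n^38/38 + O(n^37). (Equivalently, Faulhaber's formula gives the same leading term.)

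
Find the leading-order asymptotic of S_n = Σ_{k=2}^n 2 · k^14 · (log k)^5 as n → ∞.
S_n ~ 2 · n^15 · (log n)^5 / 15

By integral comparison, S_n = ∫_1^n 2 · x^14 · (log x)^5 dx + O(n^14 · (log n)^5). For the integral, the leading term of ∫_1^n x^14 (log x)^5 dx is n^15/15 · (log n)^5 (by repeated integration by parts; each step lowers the log-exponent and produces a relatively O(1/log n) correction). Hence S_n ~ 2 · n^15 · (log n)^5 / 15.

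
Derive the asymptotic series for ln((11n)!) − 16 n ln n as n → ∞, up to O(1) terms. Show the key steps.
ln((11n)!) − 16 n ln n = −5 n ln n + 11(ln 11 − 1) n + (1/2) ln(2π·11n) + O(1/n)

Stirling: ln((11n)!) = 11n ln(11n) − 11n + (1/2) ln(2π·11n) + O(1/n).
Expand 11n ln(11n) = 11n (ln n + ln 11) = 11n ln n + 11n ln 11.
Subtract 16n ln n: leading term is (11 − 16) n ln n = −5 n ln n. The next term is 11n ln 11 − 11n = 11(ln 11 − 1) n. Then the (1/2) ln(2π·11n) correction.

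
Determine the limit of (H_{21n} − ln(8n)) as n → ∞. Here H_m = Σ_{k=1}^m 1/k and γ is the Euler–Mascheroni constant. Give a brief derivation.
lim = ln(21/8) + γ

By Euler-Maclaurin, H_m = ln m + γ + O(1/m). So
  H_{21n} − ln(8n) = ln(21n) + γ − ln(8n) + O(1/n)
                       = ln(21/8) + γ + O(1/n).
Hence the limit is ln(21/8) + γ.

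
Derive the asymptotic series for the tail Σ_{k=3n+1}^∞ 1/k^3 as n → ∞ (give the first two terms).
Σ_{k>3n} 1/k^3 = 1/(2 · (3n)^2) − 1/(2 · (3n)^3) + O(1/(3n)^4)

Compare to the integral: ∫_{3n}^∞ x^(−3) dx = [−x^(−2)/2]_{3n}^∞ = 1/((3−1)·(3n)^2). The Euler-Maclaurin correction adds −f(3n)/2 = −1/(2·(3n)^3). Euler-Maclaurin then gives
  Σ_{k>3n} 1/k^3 = ∫_{3n}^∞ dx/x^3 − 1/(2·(3n)^3) + O(1/(3n)^4).
(Equivalently this is ζ(3) − Σ_{k≤3n} 1/k^3.)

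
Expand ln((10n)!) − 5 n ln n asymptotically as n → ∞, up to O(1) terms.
ln((10n)!) − 5 n ln n = 5 n ln n + 10(ln 10 − 1) n + (1/2) ln(2π·10n) + O(1/n)

Stirling: ln((10n)!) = 10n ln(10n) − 10n + (1/2) ln(2π·10n) + O(1/n).
Expand 10n ln(10n) = 10n (ln n + ln 10) = 10n ln n + 10n ln 10.
Subtract 5n ln n: leading term is (10 − 5) n ln n = 5 n ln n. The next term is 10n ln 10 − 10n = 10(ln 10 − 1) n. Then the (1/2) ln(2π·10n) correction.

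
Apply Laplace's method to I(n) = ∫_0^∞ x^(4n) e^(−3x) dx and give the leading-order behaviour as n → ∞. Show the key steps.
I(n) ~ (sqrt(2π·4n) / 3) · (4n/(3e))^(4n)

Write the integrand as exp(4n ln x − 3x) and set f(x) = 4n ln x − 3x. Then f'(x) = 4n/x − 3 = 0 at x* = 4n/3, and f''(x*) = −4n/x*^2 = −3^2/(4n). Laplace's method (interior maximum) gives
  I(n) ~ e^(f(x*)) · sqrt(2π / |f''(x*)|)
        = exp(4n ln(4n/3) − 4n) · sqrt(2π · 4n / 3^2)
        = (4n/3)^(4n) e^(−4n) · sqrt(2π·4n) / 3
        = (sqrt(2π·4n) / 3) · (4n/(3e))^(4n).
This matches Γ(4n+1)/3^(4n+1) with Stirling applied to Γ.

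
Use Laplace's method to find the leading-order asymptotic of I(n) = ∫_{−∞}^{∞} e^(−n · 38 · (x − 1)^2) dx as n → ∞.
I(n) = sqrt(π/(38n))

Here φ(x) = 38 · (x − 1)^2 has its unique minimum at x* = 1 with φ(x*) = 0 and φ''(x*) = 76. Laplace's method gives
  I(n) ~ e^(−n φ(x*)) · sqrt(2π / (n · φ''(x*))) = sqrt(2π / (76n)) = sqrt(π/(38n)).
This is exact: substituting u = (x − 1)·sqrt(38n) gives I(n) = (1/sqrt(38n)) ∫_{−∞}^{∞} e^(−u^2) du = sqrt(π/(38n)).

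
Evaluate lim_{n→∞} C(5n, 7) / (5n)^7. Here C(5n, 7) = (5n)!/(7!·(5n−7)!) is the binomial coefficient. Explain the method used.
lim = 1/7! = 1/5040

With N = 5n → ∞: C(N, 7) / N^7 = [N(N−1)…(N−6)] / (7! · N^7) = (1/7!) · 1 · (1 − 1/(5n)) · … · (1 − 6/(5n)). Each factor → 1 as N → ∞, so the limit is 1/7! = 1/5040.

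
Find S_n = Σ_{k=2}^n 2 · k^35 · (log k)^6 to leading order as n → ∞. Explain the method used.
S_n ~ n^36 · (log n)^6 / 18

By integral comparison, S_n = ∫_1^n 2 · x^35 · (log x)^6 dx + O(n^35 · (log n)^6). For the integral, the leading term of ∫_1^n x^35 (log x)^6 dx is n^36/36 · (log n)^6 (by repeated integration by parts; each step lowers the log-exponent and produces a relatively O(1/log n) correction). Hence S_n ~ n^36 · (log n)^6 / 18.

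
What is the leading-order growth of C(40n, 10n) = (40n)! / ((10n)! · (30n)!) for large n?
C(40n, 10n) ~ (256/27)^(10n) · sqrt(2/(3π·10n))

Write N = 10n. Apply Stirling to each factorial:
  (4N)! ~ sqrt(2π·4N) · (4N/e)^(4N),
  N! ~ sqrt(2π N) · (N/e)^N,
  (3N)! ~ sqrt(2π·3N) · (3N/e)^(3N).
The exponential factors combine to (4N)^(4N) / (N^N · (3N)^(3N)) = 4^(4N)/3^(3N) = (4^4/3^3)^N = (256/27)^N.
The square-root prefactors combine to sqrt(2π·4N) / (sqrt(2π N)·sqrt(2π·3N)) = sqrt(4 / (2π·3·N)) = sqrt(2/(3π·10n)).
Substituting N = 10n: C(40n, 10n) ~ (256/27)^(10n) · sqrt(2/(3π·10n)).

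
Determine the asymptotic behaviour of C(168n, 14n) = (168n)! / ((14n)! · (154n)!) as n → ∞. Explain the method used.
C(168n, 14n) ~ (8916100448256/285311670611)^(14n) · sqrt(6/(11π·14n))

Write N = 14n. Apply Stirling to each factorial:
  (12N)! ~ sqrt(2π·12N) · (12N/e)^(12N),
  N! ~ sqrt(2π N) · (N/e)^N,
  (11N)! ~ sqrt(2π·11N) · (11N/e)^(11N).
The exponential factors combine to (12N)^(12N) / (N^N · (11N)^(11N)) = 12^(12N)/11^(11N) = (12^12/11^11)^N = (8916100448256/285311670611)^N.
The square-root prefactors combine to sqrt(2π·12N) / (sqrt(2π N)·sqrt(2π·11N)) = sqrt(12 / (2π·11·N)) = sqrt(6/(11π·14n)).
Substituting N = 14n: C(168n, 14n) ~ (8916100448256/285311670611)^(14n) · sqrt(6/(11π·14n)).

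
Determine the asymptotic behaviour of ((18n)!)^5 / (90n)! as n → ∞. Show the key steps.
((18n)!)^5/(90n)! ~ ((2π·18n)^(4/2) / sqrt(5)) · 5^(−5·18n)  →  0

Write N = 18n. Stirling: N! ~ sqrt(2π N)(N/e)^N and (5N)! ~ sqrt(2π·5N)·(5N/e)^(5N).
  (N!)^5/(5N)! ~ (2π N)^(5/2) (N/e)^(5N) / [sqrt(2π·5N) (5N/e)^(5N)]
     = (2π N)^(5/2) / sqrt(2π·5N) · (N/(5N))^(5N)
     = (2π N)^((5−1)/2) / sqrt(5) · 5^(−5N).
Since 5^5 > 1, the factor 5^(−5N) decays exponentially, so the ratio → 0. Substituting N = 18n gives the stated form.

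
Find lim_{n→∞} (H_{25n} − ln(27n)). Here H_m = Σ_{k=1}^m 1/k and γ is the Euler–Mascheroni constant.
lim = ln(25/27) + γ

By Euler-Maclaurin, H_m = ln m + γ + O(1/m). So
  H_{25n} − ln(27n) = ln(25n) + γ − ln(27n) + O(1/n)
                       = ln(25/27) + γ + O(1/n).
Hence the limit is ln(25/27) + γ.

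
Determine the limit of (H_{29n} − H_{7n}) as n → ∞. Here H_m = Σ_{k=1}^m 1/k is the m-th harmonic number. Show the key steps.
lim = ln(29/7)

Euler-Maclaurin gives H_m = ln m + γ + 1/(2m) + O(1/m^2). The γ and O(1/m) terms cancel in the difference:
  H_{29n} − H_{7n} = ln(29n) − ln(7n) + O(1/n) = ln(29/7) + O(1/n).
Hence the limit is ln(29/7).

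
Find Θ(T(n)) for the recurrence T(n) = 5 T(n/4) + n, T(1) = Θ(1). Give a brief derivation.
T(n) = Θ(n^(log_4 5))

Master theorem: compare f(n) = n to n^(log_4 5) where log_4 5 ≈ 1.161. Since 1 < log_4 5, we have f(n) = O(n^(log_4 5 − ε)) for some ε > 0 — Case 1. Hence T(n) = Θ(n^(log_4 5)).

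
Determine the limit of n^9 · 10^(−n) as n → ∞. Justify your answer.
lim = 0

Exponentials with base > 1 dominate every fixed polynomial: for any fixed c, n^c / 10^n → 0 as n → ∞ (e.g. by the ratio test, or by writing 10^n = e^(n ln 10) and noting e^(n ln 10) / n^c → ∞). Hence n^9 · 10^(−n) = n^9 / 10^n → 0.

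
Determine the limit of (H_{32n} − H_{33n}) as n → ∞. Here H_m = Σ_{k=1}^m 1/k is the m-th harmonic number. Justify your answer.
lim = ln(32/33)

Euler-Maclaurin gives H_m = ln m + γ + 1/(2m) + O(1/m^2). The γ and O(1/m) terms cancel in the difference:
  H_{32n} − H_{33n} = ln(32n) − ln(33n) + O(1/n) = ln(32/33) + O(1/n).
Hence the limit is ln(32/33).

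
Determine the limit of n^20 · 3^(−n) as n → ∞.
lim = 0

Exponentials with base > 1 dominate every fixed polynomial: for any fixed c, n^c / 3^n → 0 as n → ∞ (e.g. by the ratio test, or by writing 3^n = e^(n ln 3) and noting e^(n ln 3) / n^c → ∞). Hence n^20 · 3^(−n) = n^20 / 3^n → 0.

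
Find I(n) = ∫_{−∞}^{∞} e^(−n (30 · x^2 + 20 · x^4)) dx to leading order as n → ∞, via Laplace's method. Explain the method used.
I(n) ~ sqrt(π/(30n))

φ(x) = 30 · x^2 + 20 · x^4 has its unique global minimum at x* = 0 (since φ'(x) = 60x + 80x^3 = 0 only at x = 0 for real x with both coefficients positive, and φ → ∞ as |x| → ∞). At x* = 0, φ(0) = 0 and φ''(0) = 60. Laplace's method then gives
  I(n) ~ sqrt(2π / (n · φ''(0))) · e^(−n φ(0)) = sqrt(2π / (60n)) = sqrt(π/(30n)).
The 20 · x^4 term contributes only at subleading order (an O(1/n) relative correction).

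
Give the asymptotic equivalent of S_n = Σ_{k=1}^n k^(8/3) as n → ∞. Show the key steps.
S_n ~ (3/11) · n^(11/3)

Integral comparison: Σ_{k=1}^n k^(8/3) = ∫_0^n x^(8/3) dx + O(n^(8/3)). The integral is n^(1 + 8/3) / (1 + 8/3) = n^((8+3)/3) / ((8+3)/3) = (3/11) · n^(11/3).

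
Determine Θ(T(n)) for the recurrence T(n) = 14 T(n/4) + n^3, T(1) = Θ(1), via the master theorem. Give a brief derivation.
T(n) = Θ(n^3)

log_4 14 ≈ 1.904. f(n) = n^3 dominates n^(log_4 14) since 3 > 1.904, and the regularity condition a·f(n/b) = 14·(n/4)^3 = (14/64)·n^3 ≤ c·f(n) holds with c = 14/64 ≈ 0.219 < 1. So this is Case 3: T(n) = Θ(f(n)) = Θ(n^3).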